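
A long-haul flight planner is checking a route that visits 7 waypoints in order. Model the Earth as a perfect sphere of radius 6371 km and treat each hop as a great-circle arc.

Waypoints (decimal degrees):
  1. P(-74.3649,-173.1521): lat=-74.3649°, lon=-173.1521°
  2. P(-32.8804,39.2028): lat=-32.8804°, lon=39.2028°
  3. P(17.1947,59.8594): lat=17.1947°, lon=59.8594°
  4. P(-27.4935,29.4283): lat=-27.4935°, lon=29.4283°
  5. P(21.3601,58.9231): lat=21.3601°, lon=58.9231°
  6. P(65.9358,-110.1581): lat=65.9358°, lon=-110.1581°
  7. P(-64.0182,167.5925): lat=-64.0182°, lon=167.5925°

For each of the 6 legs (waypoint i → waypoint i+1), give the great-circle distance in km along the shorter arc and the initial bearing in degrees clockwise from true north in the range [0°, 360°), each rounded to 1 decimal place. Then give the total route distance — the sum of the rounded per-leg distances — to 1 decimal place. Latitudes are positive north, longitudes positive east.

Leg 1: φ1=-1.2979124, φ2=-0.5738712, Δφ=0.7240411, Δλ=3.7062922 rad; a=sin²(Δφ/2)+cosφ1·cosφ2·sin²(Δλ/2)=0.3341989986; c=2·atan2(√a, √(1-a))=1.232795176; dist=6371·c=7854.138 ≈ 7854.1 km; running total=7854.1 km
Leg 1 bearing: y=sinΔλ·cosφ2=-0.44943208, x=cosφ1·sinφ2-sinφ1·cosφ2·cosΔλ=-0.82948835; θ=atan2(y, x)=-151.5503° <0 so +360° → 208.4497° ≈ 208.4°
Leg 2: φ1=-0.5738712, φ2=0.3001041, Δφ=0.8739754, Δλ=0.3605257 rad; a=sin²(Δφ/2)+cosφ1·cosφ2·sin²(Δλ/2)=0.2048969137; c=2·atan2(√a, √(1-a))=0.939482109; dist=6371·c=5985.441 ≈ 5985.4 km; running total=13839.5 km
Leg 2 bearing: y=sinΔλ·cosφ2=0.33699954, x=cosφ1·sinφ2-sinφ1·cosφ2·cosΔλ=0.73354481; θ=atan2(y, x)=24.6746° ≈ 24.7°
Leg 3: φ1=0.3001041, φ2=-0.4798521, Δφ=-0.7799562, Δλ=-0.5311229 rad; a=sin²(Δφ/2)+cosφ1·cosφ2·sin²(Δλ/2)=0.2028983705; c=2·atan2(√a, √(1-a))=0.934521624; dist=6371·c=5953.837 ≈ 5953.8 km; running total=19793.3 km
Leg 3 bearing: y=sinΔλ·cosφ2=-0.44929917, x=cosφ1·sinφ2-sinφ1·cosφ2·cosΔλ=-0.66712274; θ=atan2(y, x)=-146.0402° <0 so +360° → 213.9598° ≈ 214.0°
Leg 4: φ1=-0.4798521, φ2=0.3728041, Δφ=0.8526562, Δλ=0.5147814 rad; a=sin²(Δφ/2)+cosφ1·cosφ2·sin²(Δλ/2)=0.2245404567; c=2·atan2(√a, √(1-a))=0.987331204; dist=6371·c=6290.287 ≈ 6290.3 km; running total=26083.6 km
Leg 4 bearing: y=sinΔλ·cosφ2=0.45852526, x=cosφ1·sinφ2-sinφ1·cosφ2·cosΔλ=0.69731108; θ=atan2(y, x)=33.3274° ≈ 33.3°
Leg 5: φ1=0.3728041, φ2=1.1507968, Δφ=0.7779927, Δλ=-2.9510236 rad; a=sin²(Δφ/2)+cosφ1·cosφ2·sin²(Δλ/2)=0.5201515766; c=2·atan2(√a, √(1-a))=1.611110399; dist=6371·c=10264.384 ≈ 10264.4 km; running total=36348.0 km
Leg 5 bearing: y=sinΔλ·cosφ2=-0.07723694, x=cosφ1·sinφ2-sinφ1·cosφ2·cosΔλ=0.99619783; θ=atan2(y, x)=-4.4334° <0 so +360° → 355.5666° ≈ 355.6°
Leg 6: φ1=1.1507968, φ2=-1.1173284, Δφ=-2.2681252, Δλ=4.8476625 rad; a=sin²(Δφ/2)+cosφ1·cosφ2·sin²(Δλ/2)=0.8983576978; c=2·atan2(√a, √(1-a))=2.492637012; dist=6371·c=15880.590 ≈ 15880.6 km; running total=52228.6 km
Leg 6 bearing: y=sinΔλ·cosφ2=-0.43408349, x=cosφ1·sinφ2-sinφ1·cosφ2·cosΔλ=-0.42049507; θ=atan2(y, x)=-134.0890° <0 so +360° → 225.9110° ≈ 225.9°

Leg 1: dist=7854.1 km, bearing=208.4°
Leg 2: dist=5985.4 km, bearing=24.7°
Leg 3: dist=5953.8 km, bearing=214.0°
Leg 4: dist=6290.3 km, bearing=33.3°
Leg 5: dist=10264.4 km, bearing=355.6°
Leg 6: dist=15880.6 km, bearing=225.9°
Total: 52228.6 km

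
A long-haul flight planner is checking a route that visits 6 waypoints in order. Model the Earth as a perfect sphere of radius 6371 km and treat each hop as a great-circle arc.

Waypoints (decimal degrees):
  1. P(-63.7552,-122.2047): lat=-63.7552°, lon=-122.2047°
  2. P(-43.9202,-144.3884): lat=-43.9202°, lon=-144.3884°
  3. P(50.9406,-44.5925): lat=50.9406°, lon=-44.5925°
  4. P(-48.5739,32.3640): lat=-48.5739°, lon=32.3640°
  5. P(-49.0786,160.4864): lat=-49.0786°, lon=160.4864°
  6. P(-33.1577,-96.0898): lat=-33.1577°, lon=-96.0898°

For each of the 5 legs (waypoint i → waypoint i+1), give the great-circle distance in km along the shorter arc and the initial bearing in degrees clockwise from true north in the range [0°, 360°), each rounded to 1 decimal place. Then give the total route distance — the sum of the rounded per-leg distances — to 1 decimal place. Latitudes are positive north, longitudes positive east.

Leg 1: φ1=-1.1127382, φ2=-0.7665521, Δφ=0.3461861, Δλ=-0.3871786 rad; a=sin²(Δφ/2)+cosφ1·cosφ2·sin²(Δλ/2)=0.0414520813; c=2·atan2(√a, √(1-a))=0.410062677; dist=6371·c=2612.509 ≈ 2612.5 km; running total=2612.5 km
Leg 1 bearing: y=sinΔλ·cosφ2=-0.27197147, x=cosφ1·sinφ2-sinφ1·cosφ2·cosΔλ=0.29149055; θ=atan2(y, x)=-43.0160° <0 so +360° → 316.9840° ≈ 317.0°
Leg 2: φ1=-0.7665521, φ2=0.8890812, Δφ=1.6556333, Δλ=1.7417670 rad; a=sin²(Δφ/2)+cosφ1·cosφ2·sin²(Δλ/2)=0.8079211416; c=2·atan2(√a, √(1-a))=2.234250912; dist=6371·c=14234.413 ≈ 14234.4 km; running total=16846.9 km
Leg 2 bearing: y=sinΔλ·cosφ2=0.62093855, x=cosφ1·sinφ2-sinφ1·cosφ2·cosΔλ=0.48494700; θ=atan2(y, x)=52.0105° ≈ 52.0°
Leg 3: φ1=0.8890812, φ2=-0.8477745, Δφ=-1.7368557, Δλ=1.3431443 rad; a=sin²(Δφ/2)+cosφ1·cosφ2·sin²(Δλ/2)=0.7440630042; c=2·atan2(√a, √(1-a))=2.080737618; dist=6371·c=13256.379 ≈ 13256.4 km; running total=30103.3 km
Leg 3 bearing: y=sinΔλ·cosφ2=0.64458217, x=cosφ1·sinφ2-sinφ1·cosφ2·cosΔλ=-0.58842742; θ=atan2(y, x)=132.3924° ≈ 132.4°
Leg 4: φ1=-0.8477745, φ2=-0.8565832, Δφ=-0.0088087, Δλ=2.2361577 rad; a=sin²(Δφ/2)+cosφ1·cosφ2·sin²(Δλ/2)=0.3504963645; c=2·atan2(√a, √(1-a))=1.267144165; dist=6371·c=8072.975 ≈ 8073.0 km; running total=38176.3 km
Leg 4 bearing: y=sinΔλ·cosφ2=0.51530255, x=cosφ1·sinφ2-sinφ1·cosφ2·cosΔλ=-0.80315499; θ=atan2(y, x)=147.3159° ≈ 147.3°
Leg 5: φ1=-0.8565832, φ2=-0.5787110, Δφ=0.2778721, Δλ=-4.4780995 rad; a=sin²(Δφ/2)+cosφ1·cosφ2·sin²(Δλ/2)=0.3570135922; c=2·atan2(√a, √(1-a))=1.280774839; dist=6371·c=8159.816 ≈ 8159.8 km; running total=46336.1 km
Leg 5 bearing: y=sinΔλ·cosφ2=0.81429650, x=cosφ1·sinφ2-sinφ1·cosφ2·cosΔλ=-0.50511459; θ=atan2(y, x)=121.8117° ≈ 121.8°

Leg 1: dist=2612.5 km, bearing=317.0°
Leg 2: dist=14234.4 km, bearing=52.0°
Leg 3: dist=13256.4 km, bearing=132.4°
Leg 4: dist=8073.0 km, bearing=147.3°
Leg 5: dist=8159.8 km, bearing=121.8°
Total: 46336.1 km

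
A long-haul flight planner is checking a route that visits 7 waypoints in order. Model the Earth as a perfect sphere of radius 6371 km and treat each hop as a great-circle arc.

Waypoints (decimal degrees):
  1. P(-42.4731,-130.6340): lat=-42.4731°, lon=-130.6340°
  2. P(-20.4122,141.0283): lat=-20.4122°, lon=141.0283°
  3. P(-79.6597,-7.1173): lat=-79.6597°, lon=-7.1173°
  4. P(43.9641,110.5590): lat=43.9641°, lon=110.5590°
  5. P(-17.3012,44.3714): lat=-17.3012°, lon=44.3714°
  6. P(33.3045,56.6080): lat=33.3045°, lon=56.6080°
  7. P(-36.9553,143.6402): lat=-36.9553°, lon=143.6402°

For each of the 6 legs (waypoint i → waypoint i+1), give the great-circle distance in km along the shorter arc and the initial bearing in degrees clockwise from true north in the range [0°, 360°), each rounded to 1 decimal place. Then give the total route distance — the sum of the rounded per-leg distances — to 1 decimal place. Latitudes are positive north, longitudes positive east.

Leg 1: dist=8361.1 km, bearing=255.7°
Leg 2: dist=8723.3 km, bearing=185.5°
Leg 3: dist=15343.0 km, bearing=107.8°
Leg 4: dist=9554.8 km, bearing=241.1°
Leg 5: dist=5775.2 km, bearing=13.0°
Leg 6: dist=11918.9 km, bearing=123.3°
Total: 59676.3 km

Leg 1: φ1=-0.7412954, φ2=-0.3562601, Δφ=0.3850353, Δλ=4.7414016 rad; a=sin²(Δφ/2)+cosφ1·cosφ2·sin²(Δλ/2)=0.3722205323; c=2·atan2(√a, √(1-a))=1.312370535; dist=6371·c=8361.113 ≈ 8361.1 km; running total=8361.1 km
Leg 1 bearing: y=sinΔλ·cosφ2=-0.93681334, x=cosφ1·sinφ2-sinφ1·cosφ2·cosΔλ=-0.23889413; θ=atan2(y, x)=-104.3059° <0 so +360° → 255.6941° ≈ 255.7°
Leg 2: φ1=-0.3562601, φ2=-1.3903240, Δφ=-1.0340639, Δλ=-2.5856285 rad; a=sin²(Δφ/2)+cosφ1·cosφ2·sin²(Δλ/2)=0.3998901733; c=2·atan2(√a, √(1-a))=1.369214218; dist=6371·c=8723.264 ≈ 8723.3 km; running total=17084.4 km
Leg 2 bearing: y=sinΔλ·cosφ2=-0.09473031, x=cosφ1·sinφ2-sinφ1·cosφ2·cosΔλ=-0.97516063; θ=atan2(y, x)=-174.4515° <0 so +360° → 185.5485° ≈ 185.5°
Leg 3: φ1=-1.3903240, φ2=0.7673183, Δφ=2.1576423, Δλ=2.0538389 rad; a=sin²(Δφ/2)+cosφ1·cosφ2·sin²(Δλ/2)=0.8714705283; c=2·atan2(√a, √(1-a))=2.408249891; dist=6371·c=15342.960 ≈ 15343.0 km; running total=32427.4 km
Leg 3 bearing: y=sinΔλ·cosφ2=0.63742246, x=cosφ1·sinφ2-sinφ1·cosφ2·cosΔλ=-0.20428213; θ=atan2(y, x)=107.7697° ≈ 107.8°
Leg 4: φ1=0.7673183, φ2=-0.3019629, Δφ=-1.0692812, Δλ=-1.1551915 rad; a=sin²(Δφ/2)+cosφ1·cosφ2·sin²(Δλ/2)=0.4644989846; c=2·atan2(√a, √(1-a))=1.499734503; dist=6371·c=9554.809 ≈ 9554.8 km; running total=41982.2 km
Leg 4 bearing: y=sinΔλ·cosφ2=-0.87347852, x=cosφ1·sinφ2-sinφ1·cosφ2·cosΔλ=-0.48165754; θ=atan2(y, x)=-118.8734° <0 so +360° → 241.1266° ≈ 241.1°
Leg 5: φ1=-0.3019629, φ2=0.5812732, Δφ=0.8832361, Δλ=0.2135690 rad; a=sin²(Δφ/2)+cosφ1·cosφ2·sin²(Δλ/2)=0.1917376108; c=2·atan2(√a, √(1-a))=0.906475194; dist=6371·c=5775.153 ≈ 5775.2 km; running total=47757.4 km
Leg 5 bearing: y=sinΔλ·cosφ2=0.17713949, x=cosφ1·sinφ2-sinφ1·cosφ2·cosΔλ=0.76714979; θ=atan2(y, x)=13.0021° ≈ 13.0°
Leg 6: φ1=0.5812732, φ2=-0.6449917, Δφ=-1.2262648, Δλ=1.5189984 rad; a=sin²(Δφ/2)+cosφ1·cosφ2·sin²(Δλ/2)=0.6477645173; c=2·atan2(√a, √(1-a))=1.870805567; dist=6371·c=11918.902 ≈ 11918.9 km; running total=59676.3 km
Leg 6 bearing: y=sinΔλ·cosφ2=0.79803301, x=cosφ1·sinφ2-sinφ1·cosφ2·cosΔλ=-0.52517226; θ=atan2(y, x)=123.3482° ≈ 123.3°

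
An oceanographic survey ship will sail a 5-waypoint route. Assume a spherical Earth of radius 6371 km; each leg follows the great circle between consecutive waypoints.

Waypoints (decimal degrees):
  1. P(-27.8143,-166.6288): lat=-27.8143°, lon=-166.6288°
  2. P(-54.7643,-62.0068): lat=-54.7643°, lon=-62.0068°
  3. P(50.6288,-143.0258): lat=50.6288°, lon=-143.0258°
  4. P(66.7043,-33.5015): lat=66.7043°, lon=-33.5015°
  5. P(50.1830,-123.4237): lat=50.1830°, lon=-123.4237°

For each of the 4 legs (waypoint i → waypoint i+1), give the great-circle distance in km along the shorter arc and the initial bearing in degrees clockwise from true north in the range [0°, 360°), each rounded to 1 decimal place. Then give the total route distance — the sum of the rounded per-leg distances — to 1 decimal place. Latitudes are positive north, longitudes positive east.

Leg 1: φ1=-0.4854511, φ2=-0.9558173, Δφ=-0.4703662, Δλ=1.8259984 rad; a=sin²(Δφ/2)+cosφ1·cosφ2·sin²(Δλ/2)=0.3738492039; c=2·atan2(√a, √(1-a))=1.315738265; dist=6371·c=8382.568 ≈ 8382.6 km; running total=8382.6 km
Leg 1 bearing: y=sinΔλ·cosφ2=0.55825556, x=cosφ1·sinφ2-sinφ1·cosφ2·cosΔλ=-0.79037627; θ=atan2(y, x)=144.7658° ≈ 144.8°
Leg 2: φ1=-0.9558173, φ2=0.8836393, Δφ=1.8394566, Δλ=-1.4140483 rad; a=sin²(Δφ/2)+cosφ1·cosφ2·sin²(Δλ/2)=0.7871432147; c=2·atan2(√a, √(1-a))=2.182528570; dist=6371·c=13904.890 ≈ 13904.9 km; running total=22287.5 km
Leg 2 bearing: y=sinΔλ·cosφ2=-0.62656508, x=cosφ1·sinφ2-sinφ1·cosφ2·cosΔλ=0.52688831; θ=atan2(y, x)=-49.9390° <0 so +360° → 310.0610° ≈ 310.1°
Leg 3: φ1=0.8836393, φ2=1.1642097, Δφ=0.2805704, Δλ=1.9115596 rad; a=sin²(Δφ/2)+cosφ1·cosφ2·sin²(Δλ/2)=0.1869056528; c=2·atan2(√a, √(1-a))=0.894141116; dist=6371·c=5696.573 ≈ 5696.6 km; running total=27984.1 km
Leg 3 bearing: y=sinΔλ·cosφ2=0.37273660, x=cosφ1·sinφ2-sinφ1·cosφ2·cosΔλ=0.68480300; θ=atan2(y, x)=28.5593° ≈ 28.6°
Leg 4: φ1=1.1642097, φ2=0.8758586, Δφ=-0.2883511, Δλ=-1.5694385 rad; a=sin²(Δφ/2)+cosφ1·cosφ2·sin²(Δλ/2)=0.1470902906; c=2·atan2(√a, √(1-a))=0.787217116; dist=6371·c=5015.360 ≈ 5015.4 km; running total=32999.5 km
Leg 4 bearing: y=sinΔλ·cosφ2=-0.64033704, x=cosφ1·sinφ2-sinφ1·cosφ2·cosΔλ=0.30296440; θ=atan2(y, x)=-64.6796° <0 so +360° → 295.3204° ≈ 295.3°

Leg 1: dist=8382.6 km, bearing=144.8°
Leg 2: dist=13904.9 km, bearing=310.1°
Leg 3: dist=5696.6 km, bearing=28.6°
Leg 4: dist=5015.4 km, bearing=295.3°
Total: 32999.5 km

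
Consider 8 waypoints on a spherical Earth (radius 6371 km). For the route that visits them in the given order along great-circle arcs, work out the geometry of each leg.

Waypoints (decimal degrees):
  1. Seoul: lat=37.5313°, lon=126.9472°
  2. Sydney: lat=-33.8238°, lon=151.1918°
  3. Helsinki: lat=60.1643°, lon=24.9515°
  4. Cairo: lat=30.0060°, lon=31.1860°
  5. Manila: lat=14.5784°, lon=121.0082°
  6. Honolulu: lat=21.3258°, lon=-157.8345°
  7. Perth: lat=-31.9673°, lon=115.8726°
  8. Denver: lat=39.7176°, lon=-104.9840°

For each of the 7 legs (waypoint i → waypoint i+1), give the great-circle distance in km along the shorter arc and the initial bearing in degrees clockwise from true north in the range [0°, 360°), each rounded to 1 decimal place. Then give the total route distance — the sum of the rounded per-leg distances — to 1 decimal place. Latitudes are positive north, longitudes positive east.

Leg 1: dist=8321.3 km, bearing=159.3°
Leg 2: dist=15195.0 km, bearing=324.2°
Leg 3: dist=3385.6 km, bearing=169.3°
Leg 4: dist=9186.8 km, bearing=77.4°
Leg 5: dist=8528.2 km, bearing=71.1°
Leg 6: dist=10911.7 km, bearing=238.8°
Leg 7: dist=16266.9 km, bearing=65.1°
Total: 71795.5 km

Leg 1: φ1=0.6550448, φ2=-0.5903367, Δφ=-1.2453814, Δλ=0.4231481 rad; a=sin²(Δφ/2)+cosφ1·cosφ2·sin²(Δλ/2)=0.3692020675; c=2·atan2(√a, √(1-a))=1.306121052; dist=6371·c=8321.297 ≈ 8321.3 km; running total=8321.3 km
Leg 1 bearing: y=sinΔλ·cosφ2=0.34113466, x=cosφ1·sinφ2-sinφ1·cosφ2·cosΔλ=-0.90288136; θ=atan2(y, x)=159.3020° ≈ 159.3°
Leg 2: φ1=-0.5903367, φ2=1.0500651, Δφ=1.6404018, Δλ=-2.2033089 rad; a=sin²(Δφ/2)+cosφ1·cosφ2·sin²(Δλ/2)=0.8636000066; c=2·atan2(√a, √(1-a))=2.385030332; dist=6371·c=15195.028 ≈ 15195.0 km; running total=23516.3 km
Leg 2 bearing: y=sinΔλ·cosφ2=-0.40126773, x=cosφ1·sinφ2-sinφ1·cosφ2·cosΔλ=0.55692401; θ=atan2(y, x)=-35.7730° <0 so +360° → 324.2270° ≈ 324.2°
Leg 3: φ1=1.0500651, φ2=0.5237035, Δφ=-0.5263616, Δλ=0.1088126 rad; a=sin²(Δφ/2)+cosφ1·cosφ2·sin²(Δλ/2)=0.0689536938; c=2·atan2(√a, √(1-a))=0.531411576; dist=6371·c=3385.623 ≈ 3385.6 km; running total=26901.9 km
Leg 3 bearing: y=sinΔλ·cosφ2=0.09404290, x=cosφ1·sinφ2-sinφ1·cosφ2·cosΔλ=-0.49794805; θ=atan2(y, x)=169.3050° ≈ 169.3°
Leg 4: φ1=0.5237035, φ2=0.2544411, Δφ=-0.2692624, Δλ=1.5676931 rad; a=sin²(Δφ/2)+cosφ1·cosφ2·sin²(Δλ/2)=0.4357620762; c=2·atan2(√a, √(1-a))=1.441964390; dist=6371·c=9186.755 ≈ 9186.8 km; running total=36088.7 km
Leg 4 bearing: y=sinΔλ·cosφ2=0.96779947, x=cosφ1·sinφ2-sinφ1·cosφ2·cosΔλ=0.21646742; θ=atan2(y, x)=77.3922° ≈ 77.4°
Leg 5: φ1=0.2544411, φ2=0.3722054, Δφ=0.1177643, Δλ=-4.8667232 rad; a=sin²(Δφ/2)+cosφ1·cosφ2·sin²(Δλ/2)=0.3849381161; c=2·atan2(√a, √(1-a))=1.338591465; dist=6371·c=8528.166 ≈ 8528.2 km; running total=44616.9 km
Leg 5 bearing: y=sinΔλ·cosφ2=0.92045551, x=cosφ1·sinφ2-sinφ1·cosφ2·cosΔλ=0.31591882; θ=atan2(y, x)=71.0568° ≈ 71.1°
Leg 6: φ1=0.3722054, φ2=-0.5579346, Δφ=-0.9301401, Δλ=4.7770901 rad; a=sin²(Δφ/2)+cosφ1·cosφ2·sin²(Δλ/2)=0.5707224687; c=2·atan2(√a, √(1-a))=1.712717202; dist=6371·c=10911.721 ≈ 10911.7 km; running total=55528.6 km
Leg 6 bearing: y=sinΔλ·cosφ2=-0.84657532, x=cosφ1·sinφ2-sinφ1·cosφ2·cosΔλ=-0.51313113; θ=atan2(y, x)=-121.2211° <0 so +360° → 238.7789° ≈ 238.8°
Leg 7: φ1=-0.5579346, φ2=0.6932029, Δφ=1.2511375, Δλ=-3.8546748 rad; a=sin²(Δφ/2)+cosφ1·cosφ2·sin²(Δλ/2)=0.9159349528; c=2·atan2(√a, √(1-a))=2.553264929; dist=6371·c=16266.851 ≈ 16266.9 km; running total=71795.5 km
Leg 7 bearing: y=sinΔλ·cosφ2=0.50318825, x=cosφ1·sinφ2-sinφ1·cosφ2·cosΔλ=0.23408127; θ=atan2(y, x)=65.0523° ≈ 65.1°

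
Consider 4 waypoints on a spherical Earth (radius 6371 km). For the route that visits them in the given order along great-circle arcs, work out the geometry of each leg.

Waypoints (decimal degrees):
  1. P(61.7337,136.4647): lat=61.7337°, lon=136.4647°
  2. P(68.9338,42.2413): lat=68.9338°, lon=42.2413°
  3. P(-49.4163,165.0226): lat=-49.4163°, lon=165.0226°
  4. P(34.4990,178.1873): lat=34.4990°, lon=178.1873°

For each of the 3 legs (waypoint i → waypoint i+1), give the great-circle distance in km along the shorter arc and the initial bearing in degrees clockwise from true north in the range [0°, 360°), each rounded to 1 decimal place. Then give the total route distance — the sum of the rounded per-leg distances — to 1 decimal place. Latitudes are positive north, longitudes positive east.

Leg 1: φ1=1.0774563, φ2=1.2031218, Δφ=0.1256655, Δλ=-1.6445086 rad; a=sin²(Δφ/2)+cosφ1·cosφ2·sin²(Δλ/2)=0.0953223973; c=2·atan2(√a, √(1-a))=0.627742904; dist=6371·c=3999.350 ≈ 3999.4 km; running total=3999.4 km
Leg 1 bearing: y=sinΔλ·cosφ2=-0.35847029, x=cosφ1·sinφ2-sinφ1·cosφ2·cosΔλ=0.46523456; θ=atan2(y, x)=-37.6148° <0 so +360° → 322.3852° ≈ 322.4°
Leg 2: φ1=1.2031218, φ2=-0.8624771, Δφ=-2.0655989, Δλ=2.1429379 rad; a=sin²(Δφ/2)+cosφ1·cosφ2·sin²(Δλ/2)=0.9176540109; c=2·atan2(√a, √(1-a))=2.559489135; dist=6371·c=16306.505 ≈ 16306.5 km; running total=20305.9 km
Leg 2 bearing: y=sinΔλ·cosφ2=0.54695248, x=cosφ1·sinφ2-sinφ1·cosφ2·cosΔλ=0.05570905; θ=atan2(y, x)=84.1843° ≈ 84.2°
Leg 3: φ1=-0.8624771, φ2=0.6021211, Δφ=1.4645983, Δλ=0.2297674 rad; a=sin²(Δφ/2)+cosφ1·cosφ2·sin²(Δλ/2)=0.4540458782; c=2·atan2(√a, √(1-a))=1.478758196; dist=6371·c=9421.168 ≈ 9421.2 km; running total=29727.1 km
Leg 3 bearing: y=sinΔλ·cosφ2=0.18769782, x=cosφ1·sinφ2-sinφ1·cosφ2·cosΔλ=0.97791738; θ=atan2(y, x)=10.8650° ≈ 10.9°

Leg 1: dist=3999.4 km, bearing=322.4°
Leg 2: dist=16306.5 km, bearing=84.2°
Leg 3: dist=9421.2 km, bearing=10.9°
Total: 29727.1 km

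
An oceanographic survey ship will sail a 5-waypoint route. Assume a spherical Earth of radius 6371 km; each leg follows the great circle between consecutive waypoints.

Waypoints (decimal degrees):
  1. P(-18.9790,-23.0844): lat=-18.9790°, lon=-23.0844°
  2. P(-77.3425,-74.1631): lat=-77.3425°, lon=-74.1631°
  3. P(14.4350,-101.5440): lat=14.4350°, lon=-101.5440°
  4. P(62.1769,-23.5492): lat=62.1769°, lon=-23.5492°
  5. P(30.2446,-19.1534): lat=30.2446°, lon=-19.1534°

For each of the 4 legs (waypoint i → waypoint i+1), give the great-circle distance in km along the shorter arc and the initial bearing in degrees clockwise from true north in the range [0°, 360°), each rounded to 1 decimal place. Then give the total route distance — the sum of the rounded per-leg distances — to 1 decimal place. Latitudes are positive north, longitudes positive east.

Leg 1: dist=7051.6 km, bearing=191.0°
Leg 2: dist=10356.8 km, bearing=333.5°
Leg 3: dist=7969.4 km, bearing=28.7°
Leg 4: dist=3565.0 km, bearing=172.8°
Total: 28942.8 km

Leg 1: φ1=-0.3312460, φ2=-1.3498813, Δφ=-1.0186352, Δλ=-0.8914915 rad; a=sin²(Δφ/2)+cosφ1·cosφ2·sin²(Δλ/2)=0.2762508260; c=2·atan2(√a, √(1-a))=1.106830329; dist=6371·c=7051.616 ≈ 7051.6 km; running total=7051.6 km
Leg 1 bearing: y=sinΔλ·cosφ2=-0.17047944, x=cosφ1·sinφ2-sinφ1·cosφ2·cosΔλ=-0.87788495; θ=atan2(y, x)=-169.0103° <0 so +360° → 190.9897° ≈ 191.0°
Leg 2: φ1=-1.3498813, φ2=0.2519383, Δφ=1.6018196, Δλ=-0.4778869 rad; a=sin²(Δφ/2)+cosφ1·cosφ2·sin²(Δλ/2)=0.5273959252; c=2·atan2(√a, √(1-a))=1.625615630; dist=6371·c=10356.797 ≈ 10356.8 km; running total=17408.4 km
Leg 2 bearing: y=sinΔλ·cosφ2=-0.44538513, x=cosφ1·sinφ2-sinφ1·cosφ2·cosΔλ=0.89366098; θ=atan2(y, x)=-26.4909° <0 so +360° → 333.5091° ≈ 333.5°
Leg 3: φ1=0.2519383, φ2=1.0851916, Δφ=0.8332533, Δλ=1.3612661 rad; a=sin²(Δφ/2)+cosφ1·cosφ2·sin²(Δλ/2)=0.3427595983; c=2·atan2(√a, √(1-a))=1.250886669; dist=6371·c=7969.399 ≈ 7969.4 km; running total=25377.8 km
Leg 3 bearing: y=sinΔλ·cosφ2=0.45653497, x=cosφ1·sinφ2-sinφ1·cosφ2·cosΔλ=0.83227258; θ=atan2(y, x)=28.7465° ≈ 28.7°
Leg 4: φ1=1.0851916, φ2=0.5278679, Δφ=-0.5573238, Δλ=0.0767212 rad; a=sin²(Δφ/2)+cosφ1·cosφ2·sin²(Δλ/2)=0.0762562238; c=2·atan2(√a, √(1-a))=0.559562258; dist=6371·c=3564.971 ≈ 3565.0 km; running total=28942.8 km
Leg 4 bearing: y=sinΔλ·cosφ2=0.06621312, x=cosφ1·sinφ2-sinφ1·cosφ2·cosΔλ=-0.52666941; θ=atan2(y, x)=172.8343° ≈ 172.8°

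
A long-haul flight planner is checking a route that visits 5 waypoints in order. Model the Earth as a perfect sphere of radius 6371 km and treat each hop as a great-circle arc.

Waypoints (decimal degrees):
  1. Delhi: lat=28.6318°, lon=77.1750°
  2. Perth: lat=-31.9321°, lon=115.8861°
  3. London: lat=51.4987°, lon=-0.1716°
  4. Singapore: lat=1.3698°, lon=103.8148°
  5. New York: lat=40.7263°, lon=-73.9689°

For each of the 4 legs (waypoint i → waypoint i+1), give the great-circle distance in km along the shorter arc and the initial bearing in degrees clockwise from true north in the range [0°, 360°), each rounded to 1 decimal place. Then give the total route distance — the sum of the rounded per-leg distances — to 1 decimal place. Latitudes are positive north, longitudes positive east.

Leg 1: dist=7879.8 km, bearing=145.8°
Leg 2: dist=14482.2 km, bearing=312.9°
Leg 3: dist=10849.1 km, bearing=78.1°
Leg 4: dist=15328.8 km, bearing=357.5°
Total: 48539.9 km

Leg 1: φ1=0.4997192, φ2=-0.5573203, Δφ=-1.0570395, Δλ=0.6756362 rad; a=sin²(Δφ/2)+cosφ1·cosφ2·sin²(Δλ/2)=0.3360972021; c=2·atan2(√a, √(1-a))=1.236816438; dist=6371·c=7879.758 ≈ 7879.8 km; running total=7879.8 km
Leg 1 bearing: y=sinΔλ·cosφ2=0.53075643, x=cosφ1·sinφ2-sinφ1·cosφ2·cosΔλ=-0.78156325; θ=atan2(y, x)=145.8197° ≈ 145.8°
Leg 2: φ1=-0.5573203, φ2=0.8988219, Δφ=1.4561422, Δλ=-2.0255890 rad; a=sin²(Δφ/2)+cosφ1·cosφ2·sin²(Δλ/2)=0.8230033447; c=2·atan2(√a, √(1-a))=2.273137685; dist=6371·c=14482.160 ≈ 14482.2 km; running total=22362.0 km
Leg 2 bearing: y=sinΔλ·cosφ2=-0.55925330, x=cosφ1·sinφ2-sinφ1·cosφ2·cosΔλ=0.51952970; θ=atan2(y, x)=-47.1088° <0 so +360° → 312.8912° ≈ 312.9°
Leg 3: φ1=0.8988219, φ2=0.0239075, Δφ=-0.8749144, Δλ=1.8149051 rad; a=sin²(Δφ/2)+cosφ1·cosφ2·sin²(Δλ/2)=0.5658548684; c=2·atan2(√a, √(1-a))=1.702889872; dist=6371·c=10849.111 ≈ 10849.1 km; running total=33211.1 km
Leg 3 bearing: y=sinΔλ·cosφ2=0.97007582, x=cosφ1·sinφ2-sinφ1·cosφ2·cosΔλ=0.20397412; θ=atan2(y, x)=78.1256° ≈ 78.1°
Leg 4: φ1=0.0239075, φ2=0.7108080, Δφ=0.6869005, Δλ=-3.1029109 rad; a=sin²(Δφ/2)+cosφ1·cosφ2·sin²(Δλ/2)=0.8707273706; c=2·atan2(√a, √(1-a))=2.406032106; dist=6371·c=15328.831 ≈ 15328.8 km; running total=48539.9 km
Leg 4 bearing: y=sinΔλ·cosφ2=-0.02930706, x=cosφ1·sinφ2-sinφ1·cosφ2·cosΔλ=0.67036256; θ=atan2(y, x)=-2.5033° <0 so +360° → 357.4967° ≈ 357.5°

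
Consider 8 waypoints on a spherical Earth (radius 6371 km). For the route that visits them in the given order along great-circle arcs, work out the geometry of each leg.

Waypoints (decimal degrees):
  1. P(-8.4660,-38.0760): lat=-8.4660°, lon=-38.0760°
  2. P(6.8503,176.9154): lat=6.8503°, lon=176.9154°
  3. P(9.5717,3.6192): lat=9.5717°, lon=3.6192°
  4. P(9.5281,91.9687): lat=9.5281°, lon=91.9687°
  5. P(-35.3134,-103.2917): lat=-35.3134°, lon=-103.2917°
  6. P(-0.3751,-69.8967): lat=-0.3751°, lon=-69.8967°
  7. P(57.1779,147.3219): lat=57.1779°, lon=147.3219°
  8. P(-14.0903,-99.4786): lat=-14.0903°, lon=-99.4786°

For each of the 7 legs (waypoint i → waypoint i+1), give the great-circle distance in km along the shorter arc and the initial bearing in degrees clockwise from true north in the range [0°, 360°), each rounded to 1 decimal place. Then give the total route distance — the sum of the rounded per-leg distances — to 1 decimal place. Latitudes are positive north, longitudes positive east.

Leg 1: dist=16156.0 km, bearing=269.8°
Leg 2: dist=18043.8 km, bearing=337.8°
Leg 3: dist=9653.5 km, bearing=80.9°
Leg 4: dist=16756.9 km, bearing=154.0°
Leg 5: dist=5199.6 km, bearing=49.1°
Leg 6: dist=12889.8 km, bearing=338.6°
Leg 7: dist=12710.8 km, bearing=78.0°
Total: 91410.4 km

Leg 1: φ1=-0.1477596, φ2=0.1195603, Δφ=0.2673199, Δλ=3.7523078 rad; a=sin²(Δφ/2)+cosφ1·cosφ2·sin²(Δλ/2)=0.9110433048; c=2·atan2(√a, √(1-a))=2.535862526; dist=6371·c=16155.980 ≈ 16156.0 km; running total=16156.0 km
Leg 1 bearing: y=sinΔλ·cosφ2=-0.56935969, x=cosφ1·sinφ2-sinφ1·cosφ2·cosΔλ=-0.00177331; θ=atan2(y, x)=-90.1785° <0 so +360° → 269.8215° ≈ 269.8°
Leg 2: φ1=0.1195603, φ2=0.1670577, Δφ=0.0474974, Δλ=-3.0245893 rad; a=sin²(Δφ/2)+cosφ1·cosφ2·sin²(Δλ/2)=0.9762558576; c=2·atan2(√a, √(1-a))=2.832177158; dist=6371·c=18043.801 ≈ 18043.8 km; running total=34199.8 km
Leg 2 bearing: y=sinΔλ·cosφ2=-0.11511143, x=cosφ1·sinφ2-sinφ1·cosφ2·cosΔλ=0.28190564; θ=atan2(y, x)=-22.2118° <0 so +360° → 337.7882° ≈ 337.8°
Leg 3: φ1=0.1670577, φ2=0.1662967, Δφ=-0.0007610, Δλ=1.5419897 rad; a=sin²(Δφ/2)+cosφ1·cosφ2·sin²(Δλ/2)=0.4722326468; c=2·atan2(√a, √(1-a))=1.515233035; dist=6371·c=9653.5497 ≈ 9653.5 km; running total=43853.3 km
Leg 3 bearing: y=sinΔλ·cosφ2=0.98579538, x=cosφ1·sinφ2-sinφ1·cosφ2·cosΔλ=0.15850353; θ=atan2(y, x)=80.8657° ≈ 80.9°
Leg 4: φ1=0.1662967, φ2=-0.6163351, Δφ=-0.7826318, Δλ=-3.4079369 rad; a=sin²(Δφ/2)+cosφ1·cosφ2·sin²(Δλ/2)=0.9360273682; c=2·atan2(√a, √(1-a))=2.630181481; dist=6371·c=16756.886 ≈ 16756.9 km; running total=60610.2 km
Leg 4 bearing: y=sinΔλ·cosφ2=0.21477700, x=cosφ1·sinφ2-sinφ1·cosφ2·cosΔλ=-0.43976286; θ=atan2(y, x)=153.9695° ≈ 154.0°
Leg 5: φ1=-0.6163351, φ2=-0.0065467, Δφ=0.6097884, Δλ=0.5828527 rad; a=sin²(Δφ/2)+cosφ1·cosφ2·sin²(Δλ/2)=0.1574766120; c=2·atan2(√a, √(1-a))=0.816128421; dist=6371·c=5199.554 ≈ 5199.6 km; running total=65809.8 km
Leg 5 bearing: y=sinΔλ·cosφ2=0.55039609, x=cosφ1·sinφ2-sinφ1·cosφ2·cosΔλ=0.47725786; θ=atan2(y, x)=49.0709° ≈ 49.1°
Leg 6: φ1=-0.0065467, φ2=0.9979426, Δφ=1.0044893, Δλ=3.7911798 rad; a=sin²(Δφ/2)+cosφ1·cosφ2·sin²(Δλ/2)=0.7185654565; c=2·atan2(√a, √(1-a))=2.023202509; dist=6371·c=12889.823 ≈ 12889.8 km; running total=78699.6 km
Leg 6 bearing: y=sinΔλ·cosφ2=-0.32785244, x=cosφ1·sinφ2-sinφ1·cosφ2·cosΔλ=0.83751378; θ=atan2(y, x)=-21.3783° <0 so +360° → 338.6217° ≈ 338.6°
Leg 7: φ1=0.9979426, φ2=-0.2459221, Δφ=-1.2438647, Δλ=-4.3074813 rad; a=sin²(Δφ/2)+cosφ1·cosφ2·sin²(Δλ/2)=0.7058431971; c=2·atan2(√a, √(1-a))=1.995100102; dist=6371·c=12710.783 ≈ 12710.8 km; running total=91410.4 km
Leg 7 bearing: y=sinΔλ·cosφ2=0.89148487, x=cosφ1·sinφ2-sinφ1·cosφ2·cosΔλ=0.18912703; θ=atan2(y, x)=78.0224° ≈ 78.0°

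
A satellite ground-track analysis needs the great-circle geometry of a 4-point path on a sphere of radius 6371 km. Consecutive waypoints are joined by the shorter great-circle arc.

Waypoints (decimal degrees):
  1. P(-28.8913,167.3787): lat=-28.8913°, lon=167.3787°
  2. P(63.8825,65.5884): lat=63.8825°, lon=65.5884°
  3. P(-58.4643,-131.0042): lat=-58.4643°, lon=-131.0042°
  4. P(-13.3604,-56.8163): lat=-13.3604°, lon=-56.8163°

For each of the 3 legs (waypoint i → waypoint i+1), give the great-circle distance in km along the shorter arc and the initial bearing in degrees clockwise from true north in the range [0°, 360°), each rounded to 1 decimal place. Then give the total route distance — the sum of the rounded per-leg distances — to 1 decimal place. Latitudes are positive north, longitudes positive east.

Leg 1: φ1=-0.5042483, φ2=1.1149600, Δφ=1.6192083, Δλ=-1.7765759 rad; a=sin²(Δφ/2)+cosφ1·cosφ2·sin²(Δλ/2)=0.7562851513; c=2·atan2(√a, √(1-a))=2.108971891; dist=6371·c=13436.260 ≈ 13436.3 km; running total=13436.3 km
Leg 1 bearing: y=sinΔλ·cosφ2=-0.43092581, x=cosφ1·sinφ2-sinφ1·cosφ2·cosΔλ=0.74268071; θ=atan2(y, x)=-30.1236° <0 so +360° → 329.8764° ≈ 329.9°
Leg 2: φ1=1.1149600, φ2=-1.0203945, Δφ=-2.1353545, Δλ=-3.4311882 rad; a=sin²(Δφ/2)+cosφ1·cosφ2·sin²(Δλ/2)=0.9929722538; c=2·atan2(√a, √(1-a))=2.973732340; dist=6371·c=18945.649 ≈ 18945.6 km; running total=32381.9 km
Leg 2 bearing: y=sinΔλ·cosφ2=0.14935877, x=cosφ1·sinφ2-sinφ1·cosφ2·cosΔλ=0.07486912; θ=atan2(y, x)=63.3768° ≈ 63.4°
Leg 3: φ1=-1.0203945, φ2=-0.2331830, Δφ=0.7872116, Δλ=1.2948231 rad; a=sin²(Δφ/2)+cosφ1·cosφ2·sin²(Δλ/2)=0.3321955821; c=2·atan2(√a, √(1-a))=1.228544850; dist=6371·c=7827.059 ≈ 7827.1 km; running total=40209.0 km
Leg 3 bearing: y=sinΔλ·cosφ2=0.93612039, x=cosφ1·sinφ2-sinφ1·cosφ2·cosΔλ=0.10509678; θ=atan2(y, x)=83.5943° ≈ 83.6°

Leg 1: dist=13436.3 km, bearing=329.9°
Leg 2: dist=18945.6 km, bearing=63.4°
Leg 3: dist=7827.1 km, bearing=83.6°
Total: 40209.0 km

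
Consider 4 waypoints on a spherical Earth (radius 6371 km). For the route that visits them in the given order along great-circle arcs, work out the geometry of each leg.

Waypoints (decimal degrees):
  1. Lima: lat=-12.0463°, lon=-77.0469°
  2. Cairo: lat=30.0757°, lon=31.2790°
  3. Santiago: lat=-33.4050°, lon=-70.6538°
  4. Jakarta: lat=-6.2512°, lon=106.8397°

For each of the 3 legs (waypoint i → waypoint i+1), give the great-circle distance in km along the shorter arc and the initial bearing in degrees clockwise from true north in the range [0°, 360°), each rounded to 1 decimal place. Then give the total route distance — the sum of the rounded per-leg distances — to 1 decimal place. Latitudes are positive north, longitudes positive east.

Leg 1: dist=12426.9 km, bearing=62.2°
Leg 2: dist=12806.1 km, bearing=244.5°
Leg 3: dist=15597.6 km, bearing=176.1°
Total: 40830.6 km

Leg 1: φ1=-0.2102476, φ2=0.5249200, Δφ=0.7351676, Δλ=1.8906436 rad; a=sin²(Δφ/2)+cosφ1·cosφ2·sin²(Δλ/2)=0.6853436398; c=2·atan2(√a, √(1-a))=1.950545237; dist=6371·c=12426.924 ≈ 12426.9 km; running total=12426.9 km
Leg 1 bearing: y=sinΔλ·cosφ2=0.82147576, x=cosφ1·sinφ2-sinφ1·cosφ2·cosΔλ=0.43332265; θ=atan2(y, x)=62.1887° ≈ 62.2°
Leg 2: φ1=0.5249200, φ2=-0.5830272, Δφ=-1.1079472, Δλ=-1.7790630 rad; a=sin²(Δφ/2)+cosφ1·cosφ2·sin²(Δλ/2)=0.7126371163; c=2·atan2(√a, √(1-a))=2.010061189; dist=6371·c=12806.100 ≈ 12806.1 km; running total=25233.0 km
Leg 2 bearing: y=sinΔλ·cosφ2=-0.81676045, x=cosφ1·sinφ2-sinφ1·cosφ2·cosΔλ=-0.38992845; θ=atan2(y, x)=-115.5202° <0 so +360° → 244.4798° ≈ 244.5°
Leg 3: φ1=-0.5830272, φ2=-0.1091040, Δφ=0.4739232, Δλ=3.0978460 rad; a=sin²(Δφ/2)+cosφ1·cosφ2·sin²(Δλ/2)=0.8845468535; c=2·atan2(√a, √(1-a))=2.448218269; dist=6371·c=15597.599 ≈ 15597.6 km; running total=40830.6 km
Leg 3 bearing: y=sinΔλ·cosφ2=0.04347269, x=cosφ1·sinφ2-sinφ1·cosφ2·cosΔλ=-0.63765586; θ=atan2(y, x)=176.0998° ≈ 176.1°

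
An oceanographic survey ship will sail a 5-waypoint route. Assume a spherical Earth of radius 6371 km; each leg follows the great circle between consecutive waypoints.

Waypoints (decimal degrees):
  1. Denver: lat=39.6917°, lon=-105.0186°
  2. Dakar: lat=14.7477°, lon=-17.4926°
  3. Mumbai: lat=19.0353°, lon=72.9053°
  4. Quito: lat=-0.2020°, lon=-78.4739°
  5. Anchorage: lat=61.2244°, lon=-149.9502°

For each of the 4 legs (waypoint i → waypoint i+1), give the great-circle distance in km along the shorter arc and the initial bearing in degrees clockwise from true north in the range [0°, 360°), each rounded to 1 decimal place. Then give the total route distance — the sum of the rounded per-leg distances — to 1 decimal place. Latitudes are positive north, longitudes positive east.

Leg 1: φ1=0.6927509, φ2=0.2573959, Δφ=-0.4353549, Δλ=1.5276169 rad; a=sin²(Δφ/2)+cosφ1·cosφ2·sin²(Δλ/2)=0.4026499915; c=2·atan2(√a, √(1-a))=1.374844722; dist=6371·c=8759.136 ≈ 8759.1 km; running total=8759.1 km
Leg 1 bearing: y=sinΔλ·cosφ2=0.96615478, x=cosφ1·sinφ2-sinφ1·cosφ2·cosΔλ=0.16922426; θ=atan2(y, x)=80.0653° ≈ 80.1°
Leg 2: φ1=0.2573959, φ2=0.3322287, Δφ=0.0748327, Δλ=1.5777410 rad; a=sin²(Δφ/2)+cosφ1·cosφ2·sin²(Δλ/2)=0.4616613335; c=2·atan2(√a, √(1-a))=1.494043658; dist=6371·c=9518.552 ≈ 9518.6 km; running total=18277.7 km
Leg 2 bearing: y=sinΔλ·cosφ2=0.94529502, x=cosφ1·sinφ2-sinφ1·cosφ2·cosΔλ=0.31707715; θ=atan2(y, x)=71.4572° ≈ 71.5°
Leg 3: φ1=0.3322287, φ2=-0.0035256, Δφ=-0.3357542, Δλ=-2.6420655 rad; a=sin²(Δφ/2)+cosφ1·cosφ2·sin²(Δλ/2)=0.9154766607; c=2·atan2(√a, √(1-a))=2.551615377; dist=6371·c=16256.342 ≈ 16256.3 km; running total=34534.0 km
Leg 3 bearing: y=sinΔλ·cosφ2=-0.47900758, x=cosφ1·sinφ2-sinφ1·cosφ2·cosΔλ=0.28296345; θ=atan2(y, x)=-59.4284° <0 so +360° → 300.5716° ≈ 300.6°
Leg 4: φ1=-0.0035256, φ2=1.0685674, Δφ=1.0720929, Δλ=-1.2474968 rad; a=sin²(Δφ/2)+cosφ1·cosφ2·sin²(Δλ/2)=0.4250790347; c=2·atan2(√a, √(1-a))=1.420387930; dist=6371·c=9049.292 ≈ 9049.3 km; running total=43583.3 km
Leg 4 bearing: y=sinΔλ·cosφ2=-0.45644124, x=cosφ1·sinφ2-sinφ1·cosφ2·cosΔλ=0.87704549; θ=atan2(y, x)=-27.4938° <0 so +360° → 332.5062° ≈ 332.5°

Leg 1: dist=8759.1 km, bearing=80.1°
Leg 2: dist=9518.6 km, bearing=71.5°
Leg 3: dist=16256.3 km, bearing=300.6°
Leg 4: dist=9049.3 km, bearing=332.5°
Total: 43583.3 km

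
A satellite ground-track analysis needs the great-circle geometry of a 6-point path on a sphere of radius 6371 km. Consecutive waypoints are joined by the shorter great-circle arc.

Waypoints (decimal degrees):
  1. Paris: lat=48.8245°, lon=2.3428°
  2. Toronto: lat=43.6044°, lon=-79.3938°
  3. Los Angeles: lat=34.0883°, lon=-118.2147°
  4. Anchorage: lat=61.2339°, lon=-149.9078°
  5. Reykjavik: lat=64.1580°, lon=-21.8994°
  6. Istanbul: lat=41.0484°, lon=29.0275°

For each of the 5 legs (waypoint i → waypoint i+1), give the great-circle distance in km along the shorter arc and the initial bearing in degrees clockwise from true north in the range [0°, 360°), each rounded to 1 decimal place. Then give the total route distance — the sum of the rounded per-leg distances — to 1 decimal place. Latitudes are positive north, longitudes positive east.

Leg 1: φ1=0.8521483, φ2=0.7610403, Δφ=-0.0911079, Δλ=-1.4265728 rad; a=sin²(Δφ/2)+cosφ1·cosφ2·sin²(Δλ/2)=0.2061827097; c=2·atan2(√a, √(1-a))=0.942664024; dist=6371·c=6005.712 ≈ 6005.7 km; running total=6005.7 km
Leg 1 bearing: y=sinΔλ·cosφ2=-0.71660095, x=cosφ1·sinφ2-sinφ1·cosφ2·cosΔλ=0.37572420; θ=atan2(y, x)=-62.3313° <0 so +360° → 297.6687° ≈ 297.7°
Leg 2: φ1=0.7610403, φ2=0.5949531, Δφ=-0.1660873, Δλ=-0.6775525 rad; a=sin²(Δφ/2)+cosφ1·cosφ2·sin²(Δλ/2)=0.0731141424; c=2·atan2(√a, √(1-a))=0.547609219; dist=6371·c=3488.818 ≈ 3488.8 km; running total=9494.5 km
Leg 2 bearing: y=sinΔλ·cosφ2=-0.51917289, x=cosφ1·sinφ2-sinφ1·cosφ2·cosΔλ=-0.03915828; θ=atan2(y, x)=-94.3133° <0 so +360° → 265.6867° ≈ 265.7°
Leg 3: φ1=0.5949531, φ2=1.0687332, Δφ=0.4737801, Δλ=-0.5531489 rad; a=sin²(Δφ/2)+cosφ1·cosφ2·sin²(Δλ/2)=0.0847917836; c=2·atan2(√a, √(1-a))=0.590941615; dist=6371·c=3764.889 ≈ 3764.9 km; running total=13259.4 km
Leg 3 bearing: y=sinΔλ·cosφ2=-0.25282610, x=cosφ1·sinφ2-sinφ1·cosφ2·cosΔλ=0.49647509; θ=atan2(y, x)=-26.9871° <0 so +360° → 333.0129° ≈ 333.0°
Leg 4: φ1=1.0687332, φ2=1.1197683, Δφ=0.0510352, Δλ=2.2341681 rad; a=sin²(Δφ/2)+cosφ1·cosφ2·sin²(Δλ/2)=0.1701185680; c=2·atan2(√a, √(1-a))=0.850293171; dist=6371·c=5417.218 ≈ 5417.2 km; running total=18676.6 km
Leg 4 bearing: y=sinΔλ·cosφ2=0.34344741, x=cosφ1·sinφ2-sinφ1·cosφ2·cosΔλ=0.66839871; θ=atan2(y, x)=27.1957° ≈ 27.2°
Leg 5: φ1=1.1197683, φ2=0.7164297, Δφ=-0.4033386, Δλ=0.8888421 rad; a=sin²(Δφ/2)+cosφ1·cosφ2·sin²(Δλ/2)=0.1008858817; c=2·atan2(√a, √(1-a))=0.646448262; dist=6371·c=4118.522 ≈ 4118.5 km; running total=22795.1 km
Leg 5 bearing: y=sinΔλ·cosφ2=0.58548260, x=cosφ1·sinφ2-sinφ1·cosφ2·cosΔλ=-0.14156907; θ=atan2(y, x)=103.5932° ≈ 103.6°

Leg 1: dist=6005.7 km, bearing=297.7°
Leg 2: dist=3488.8 km, bearing=265.7°
Leg 3: dist=3764.9 km, bearing=333.0°
Leg 4: dist=5417.2 km, bearing=27.2°
Leg 5: dist=4118.5 km, bearing=103.6°
Total: 22795.1 km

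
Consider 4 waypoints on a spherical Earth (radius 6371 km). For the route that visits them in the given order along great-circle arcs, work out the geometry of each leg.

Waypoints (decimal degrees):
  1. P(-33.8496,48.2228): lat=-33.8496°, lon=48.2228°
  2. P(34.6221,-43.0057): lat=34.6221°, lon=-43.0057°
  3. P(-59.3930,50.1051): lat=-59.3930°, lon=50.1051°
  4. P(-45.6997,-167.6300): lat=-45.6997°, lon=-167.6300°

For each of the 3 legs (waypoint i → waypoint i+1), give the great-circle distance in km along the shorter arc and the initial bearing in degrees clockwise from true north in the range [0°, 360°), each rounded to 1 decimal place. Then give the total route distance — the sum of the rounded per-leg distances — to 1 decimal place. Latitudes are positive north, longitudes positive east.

Leg 1: dist=12157.7 km, bearing=299.3°
Leg 2: dist=13430.1 km, bearing=143.7°
Leg 3: dist=7832.8 km, bearing=153.0°
Total: 33420.6 km

Leg 1: φ1=-0.5907870, φ2=0.6042696, Δφ=1.1950566, Δλ=-1.5922377 rad; a=sin²(Δφ/2)+cosφ1·cosφ2·sin²(Δλ/2)=0.6655634213; c=2·atan2(√a, √(1-a))=1.908293865; dist=6371·c=12157.740 ≈ 12157.7 km; running total=12157.7 km
Leg 1 bearing: y=sinΔλ·cosφ2=-0.82272813, x=cosφ1·sinφ2-sinφ1·cosφ2·cosΔλ=0.46203187; θ=atan2(y, x)=-60.6821° <0 so +360° → 299.3179° ≈ 299.3°
Leg 2: φ1=0.6042696, φ2=-1.0366034, Δφ=-1.6408730, Δλ=1.6250900 rad; a=sin²(Δφ/2)+cosφ1·cosφ2·sin²(Δλ/2)=0.7558709929; c=2·atan2(√a, √(1-a))=2.108007490; dist=6371·c=13430.116 ≈ 13430.1 km; running total=25587.8 km
Leg 2 bearing: y=sinΔλ·cosφ2=0.50839632, x=cosφ1·sinφ2-sinφ1·cosφ2·cosΔλ=-0.69257008; θ=atan2(y, x)=143.7186° ≈ 143.7°
Leg 3: φ1=-1.0366034, φ2=-0.7976102, Δφ=0.2389932, Δλ=-3.8001944 rad; a=sin²(Δφ/2)+cosφ1·cosφ2·sin²(Δλ/2)=0.3326224058; c=2·atan2(√a, √(1-a))=1.229450909; dist=6371·c=7832.832 ≈ 7832.8 km; running total=33420.6 km
Leg 3 bearing: y=sinΔλ·cosφ2=0.42744058, x=cosφ1·sinφ2-sinφ1·cosφ2·cosΔλ=-0.83978183; θ=atan2(y, x)=153.0244° ≈ 153.0°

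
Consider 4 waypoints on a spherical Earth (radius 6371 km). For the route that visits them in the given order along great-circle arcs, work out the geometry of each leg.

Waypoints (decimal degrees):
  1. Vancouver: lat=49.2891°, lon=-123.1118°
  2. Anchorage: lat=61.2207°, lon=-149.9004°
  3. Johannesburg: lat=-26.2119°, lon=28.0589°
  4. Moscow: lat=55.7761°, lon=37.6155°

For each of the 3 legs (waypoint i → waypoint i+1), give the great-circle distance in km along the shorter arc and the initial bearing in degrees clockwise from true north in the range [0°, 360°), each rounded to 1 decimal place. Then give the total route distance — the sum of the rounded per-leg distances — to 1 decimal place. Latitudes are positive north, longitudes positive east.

Leg 1: φ1=0.8602571, φ2=1.0685028, Δφ=0.2082457, Δλ=-0.4675493 rad; a=sin²(Δφ/2)+cosφ1·cosφ2·sin²(Δλ/2)=0.0276531284; c=2·atan2(√a, √(1-a))=0.334136825; dist=6371·c=2128.786 ≈ 2128.8 km; running total=2128.8 km
Leg 1 bearing: y=sinΔλ·cosφ2=-0.21698365, x=cosφ1·sinφ2-sinφ1·cosφ2·cosΔλ=0.24591020; θ=atan2(y, x)=-41.4242° <0 so +360° → 318.5758° ≈ 318.6°
Leg 2: φ1=1.0685028, φ2=-0.4574840, Δφ=-1.5259867, Δλ=3.1059757 rad; a=sin²(Δφ/2)+cosφ1·cosφ2·sin²(Δλ/2)=0.9093950016; c=2·atan2(√a, √(1-a))=2.530096500; dist=6371·c=16119.245 ≈ 16119.2 km; running total=18248.0 km
Leg 2 bearing: y=sinΔλ·cosφ2=0.03194757, x=cosφ1·sinφ2-sinφ1·cosφ2·cosΔλ=0.57320353; θ=atan2(y, x)=3.1901° ≈ 3.2°
Leg 3: φ1=-0.4574840, φ2=0.9734766, Δφ=1.4309605, Δλ=0.1667941 rad; a=sin²(Δφ/2)+cosφ1·cosφ2·sin²(Δλ/2)=0.4338110945; c=2·atan2(√a, √(1-a))=1.438028806; dist=6371·c=9161.682 ≈ 9161.7 km; running total=27409.7 km
Leg 3 bearing: y=sinΔλ·cosφ2=0.09337538, x=cosφ1·sinφ2-sinφ1·cosφ2·cosΔλ=0.98679134; θ=atan2(y, x)=5.4055° ≈ 5.4°

Leg 1: dist=2128.8 km, bearing=318.6°
Leg 2: dist=16119.2 km, bearing=3.2°
Leg 3: dist=9161.7 km, bearing=5.4°
Total: 27409.7 km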